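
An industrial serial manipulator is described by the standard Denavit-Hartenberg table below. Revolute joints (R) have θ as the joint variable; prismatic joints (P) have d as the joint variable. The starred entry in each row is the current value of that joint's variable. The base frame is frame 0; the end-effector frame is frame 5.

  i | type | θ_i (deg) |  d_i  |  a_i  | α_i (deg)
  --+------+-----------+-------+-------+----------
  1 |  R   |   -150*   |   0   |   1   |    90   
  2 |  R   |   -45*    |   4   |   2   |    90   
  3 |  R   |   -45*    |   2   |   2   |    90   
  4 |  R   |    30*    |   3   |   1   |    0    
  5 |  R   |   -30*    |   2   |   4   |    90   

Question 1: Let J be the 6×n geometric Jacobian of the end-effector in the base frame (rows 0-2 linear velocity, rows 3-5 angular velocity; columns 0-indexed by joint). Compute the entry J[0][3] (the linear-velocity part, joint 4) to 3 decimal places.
axis z_3 = (0.7866,-0.3624,0.5000); lever o_n−o_3 = (3.8524,-5.8314,-0.2866)
cross product → J_v[:, 3] = (3.0195,2.1516,-3.1908)
J_ω[:, 3] = z_3
entry J[0][3] = 3.0195

3.020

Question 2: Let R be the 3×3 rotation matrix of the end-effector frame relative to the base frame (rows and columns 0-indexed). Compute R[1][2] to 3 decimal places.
End-effector z-axis (col 2 of R) = (-0.6124,-0.3536,0.7071)
R[1][2] = -0.3536

-0.354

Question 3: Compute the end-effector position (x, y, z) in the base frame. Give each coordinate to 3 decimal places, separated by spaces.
0.827 -4.592 -4.115

after link 1: o_1 = (-0.8660, -0.5000, 0.0000)
after link 2: o_2 = (-4.0908, 2.2570, -1.4142)
after link 3: o_3 = (-3.0249, 1.2394, -3.8284)
after link 4: o_4 = (-0.4279, -0.4178, -3.1150)
after link 5: o_5 = (0.8274, -4.5921, -4.1150)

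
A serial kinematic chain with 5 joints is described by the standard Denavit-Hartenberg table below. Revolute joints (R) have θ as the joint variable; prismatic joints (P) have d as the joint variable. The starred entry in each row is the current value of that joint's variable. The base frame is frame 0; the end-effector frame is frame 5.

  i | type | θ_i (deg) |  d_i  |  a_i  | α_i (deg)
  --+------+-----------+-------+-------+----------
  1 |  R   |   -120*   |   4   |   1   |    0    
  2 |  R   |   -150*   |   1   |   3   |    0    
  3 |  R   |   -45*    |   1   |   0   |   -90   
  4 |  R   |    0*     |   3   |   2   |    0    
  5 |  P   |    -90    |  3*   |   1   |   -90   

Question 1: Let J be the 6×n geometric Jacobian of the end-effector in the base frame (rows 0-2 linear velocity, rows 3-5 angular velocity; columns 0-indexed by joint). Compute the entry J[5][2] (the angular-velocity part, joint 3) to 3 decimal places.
axis z_2 = (0.0000,0.0000,1.0000); lever o_n−o_2 = (-2.8284,5.6569,2.0000)
cross product → J_v[:, 2] = (-5.6569,-2.8284,0.0000)
J_ω[:, 2] = z_2
entry J[5][2] = 1.0000

1.000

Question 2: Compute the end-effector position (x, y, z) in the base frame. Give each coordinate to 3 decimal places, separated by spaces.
-3.328 7.791 7.000

after link 1: o_1 = (-0.5000, -0.8660, 4.0000)
after link 2: o_2 = (-0.5000, 2.1340, 5.0000)
after link 3: o_3 = (-0.5000, 2.1340, 6.0000)
after link 4: o_4 = (-1.2071, 5.6695, 6.0000)
after link 5: o_5 = (-3.3284, 7.7908, 7.0000)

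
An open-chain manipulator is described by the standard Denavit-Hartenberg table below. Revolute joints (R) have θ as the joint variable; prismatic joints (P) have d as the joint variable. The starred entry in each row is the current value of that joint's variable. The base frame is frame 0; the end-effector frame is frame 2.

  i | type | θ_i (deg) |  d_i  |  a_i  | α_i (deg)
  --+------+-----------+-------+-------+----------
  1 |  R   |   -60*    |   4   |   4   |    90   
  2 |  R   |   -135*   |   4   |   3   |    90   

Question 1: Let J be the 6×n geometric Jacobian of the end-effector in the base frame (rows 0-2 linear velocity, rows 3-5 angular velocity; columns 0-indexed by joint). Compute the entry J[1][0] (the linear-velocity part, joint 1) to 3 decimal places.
-2.525

axis z_0 = ẑ; lever o_n−o_0 = (-2.5248,-3.6270,1.8787)
cross product → J_v[:, 0] = (3.6270,-2.5248,0.0000)
J_ω[:, 0] = z_0
entry J[1][0] = -2.5248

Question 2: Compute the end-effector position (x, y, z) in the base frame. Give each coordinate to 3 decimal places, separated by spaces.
-2.525 -3.627 1.879

after link 1: o_1 = (2.0000, -3.4641, 4.0000)
after link 2: o_2 = (-2.5248, -3.6270, 1.8787)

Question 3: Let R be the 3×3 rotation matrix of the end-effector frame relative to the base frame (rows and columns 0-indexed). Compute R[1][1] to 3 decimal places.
End-effector y-axis (col 1 of R) = (-0.8660,-0.5000,0.0000)
R[1][1] = -0.5000

-0.500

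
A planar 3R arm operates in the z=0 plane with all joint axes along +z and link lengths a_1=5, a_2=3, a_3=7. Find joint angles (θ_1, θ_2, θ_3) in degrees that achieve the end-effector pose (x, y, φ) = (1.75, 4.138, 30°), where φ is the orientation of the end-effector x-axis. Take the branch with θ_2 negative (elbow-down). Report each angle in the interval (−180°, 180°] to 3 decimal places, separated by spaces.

wrist centre = target − a_3·(cos φ, sin φ) = (-4.3122, 0.6380)
cos θ_2 = (19.0019−5²−3²)/(2·5·3) = -0.4999; θ_2 = -119.9958° (elbow-down)
β = atan2(0.6380,-4.3122) = 171.5840°; ψ = atan2(-2.5982,3.5002) = -36.5864°
θ_1 = β − ψ = 208.1704°
θ_3 = φ − θ_1 − θ_2 = -58.1746° (wrapped to (-180°,180°])

-151.830 -119.996 -58.175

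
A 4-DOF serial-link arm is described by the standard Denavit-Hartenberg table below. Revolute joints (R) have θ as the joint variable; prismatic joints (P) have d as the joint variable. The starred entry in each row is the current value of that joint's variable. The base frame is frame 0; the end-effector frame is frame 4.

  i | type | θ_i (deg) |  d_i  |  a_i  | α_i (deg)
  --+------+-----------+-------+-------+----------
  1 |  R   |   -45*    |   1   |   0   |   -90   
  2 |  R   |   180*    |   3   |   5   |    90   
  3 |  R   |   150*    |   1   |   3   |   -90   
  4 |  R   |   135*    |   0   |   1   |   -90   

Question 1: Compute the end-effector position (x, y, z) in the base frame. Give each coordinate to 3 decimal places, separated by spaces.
after link 1: o_1 = (0.0000, 0.0000, 1.0000)
after link 2: o_2 = (-1.4142, 5.6569, 1.0000)
after link 3: o_3 = (1.4836, 4.8804, 0.0000)
after link 4: o_4 = (0.8006, 5.0634, 0.7071)

0.801 5.063 0.707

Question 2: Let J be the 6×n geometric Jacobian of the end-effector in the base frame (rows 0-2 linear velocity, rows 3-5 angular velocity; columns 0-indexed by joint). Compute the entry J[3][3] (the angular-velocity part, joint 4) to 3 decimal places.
-0.259

axis z_3 = (-0.2588,-0.9659,-0.0000); lever o_n−o_3 = (-0.6830,0.1830,0.7071)
cross product → J_v[:, 3] = (-0.6830,0.1830,-0.7071)
J_ω[:, 3] = z_3
entry J[3][3] = -0.2588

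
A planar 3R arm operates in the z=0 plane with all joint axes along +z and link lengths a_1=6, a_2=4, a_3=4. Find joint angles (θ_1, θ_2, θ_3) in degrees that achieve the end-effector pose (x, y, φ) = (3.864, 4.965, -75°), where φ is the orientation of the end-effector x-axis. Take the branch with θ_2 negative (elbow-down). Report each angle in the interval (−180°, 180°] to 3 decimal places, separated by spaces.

89.995 -44.989 -120.006

wrist centre = target − a_3·(cos φ, sin φ) = (2.8287, 8.8287)
cos θ_2 = (85.9477−6²−4²)/(2·6·4) = 0.7072; θ_2 = -44.9889° (elbow-down)
β = atan2(8.8287,2.8287) = 72.2345°; ψ = atan2(-2.8279,8.8290) = -17.7600°
θ_1 = β − ψ = 89.9945°
θ_3 = φ − θ_1 − θ_2 = -120.0056° (wrapped to (-180°,180°])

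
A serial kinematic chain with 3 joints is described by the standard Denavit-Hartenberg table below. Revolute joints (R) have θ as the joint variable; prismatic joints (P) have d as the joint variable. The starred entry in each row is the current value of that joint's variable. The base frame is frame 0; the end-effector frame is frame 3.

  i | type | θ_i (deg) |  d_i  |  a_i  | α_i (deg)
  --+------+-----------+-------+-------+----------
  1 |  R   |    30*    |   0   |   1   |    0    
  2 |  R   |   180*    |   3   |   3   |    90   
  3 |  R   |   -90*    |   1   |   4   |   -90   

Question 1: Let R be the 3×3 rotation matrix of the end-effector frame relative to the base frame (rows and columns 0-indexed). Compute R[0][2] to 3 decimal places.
-0.866

End-effector z-axis (col 2 of R) = (-0.8660,-0.5000,0.0000)
R[0][2] = -0.8660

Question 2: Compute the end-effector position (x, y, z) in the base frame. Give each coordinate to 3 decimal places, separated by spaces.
-2.232 -0.134 -1.000

after link 1: o_1 = (0.8660, 0.5000, 0.0000)
after link 2: o_2 = (-1.7321, -1.0000, 3.0000)
after link 3: o_3 = (-2.2321, -0.1340, -1.0000)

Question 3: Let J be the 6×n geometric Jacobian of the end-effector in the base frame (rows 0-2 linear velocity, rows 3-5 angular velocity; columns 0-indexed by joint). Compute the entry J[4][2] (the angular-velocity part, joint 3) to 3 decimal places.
0.866

axis z_2 = (-0.5000,0.8660,0.0000); lever o_n−o_2 = (-0.5000,0.8660,-4.0000)
cross product → J_v[:, 2] = (-3.4641,-2.0000,0.0000)
J_ω[:, 2] = z_2
entry J[4][2] = 0.8660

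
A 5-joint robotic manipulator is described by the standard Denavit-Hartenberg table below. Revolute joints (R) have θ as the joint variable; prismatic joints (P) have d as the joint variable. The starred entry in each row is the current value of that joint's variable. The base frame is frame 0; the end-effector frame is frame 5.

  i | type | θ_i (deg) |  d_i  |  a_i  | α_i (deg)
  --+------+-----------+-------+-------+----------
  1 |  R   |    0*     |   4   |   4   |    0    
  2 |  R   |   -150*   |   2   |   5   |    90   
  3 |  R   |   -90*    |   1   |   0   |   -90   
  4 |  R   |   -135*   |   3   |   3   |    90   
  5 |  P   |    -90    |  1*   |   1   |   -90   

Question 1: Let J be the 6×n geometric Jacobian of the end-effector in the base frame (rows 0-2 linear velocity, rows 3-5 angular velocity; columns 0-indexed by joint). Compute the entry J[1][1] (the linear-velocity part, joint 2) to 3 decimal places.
axis z_1 = (0.0000,0.0000,1.0000); lever o_n−o_1 = (-7.2693,-1.4092,4.8284)
cross product → J_v[:, 1] = (1.4092,-7.2693,0.0000)
J_ω[:, 1] = z_1
entry J[1][1] = -7.2693

-7.269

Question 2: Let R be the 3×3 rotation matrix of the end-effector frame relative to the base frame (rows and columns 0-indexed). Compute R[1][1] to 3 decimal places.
0.612

End-effector y-axis (col 1 of R) = (-0.3536,0.6124,-0.7071)
R[1][1] = 0.6124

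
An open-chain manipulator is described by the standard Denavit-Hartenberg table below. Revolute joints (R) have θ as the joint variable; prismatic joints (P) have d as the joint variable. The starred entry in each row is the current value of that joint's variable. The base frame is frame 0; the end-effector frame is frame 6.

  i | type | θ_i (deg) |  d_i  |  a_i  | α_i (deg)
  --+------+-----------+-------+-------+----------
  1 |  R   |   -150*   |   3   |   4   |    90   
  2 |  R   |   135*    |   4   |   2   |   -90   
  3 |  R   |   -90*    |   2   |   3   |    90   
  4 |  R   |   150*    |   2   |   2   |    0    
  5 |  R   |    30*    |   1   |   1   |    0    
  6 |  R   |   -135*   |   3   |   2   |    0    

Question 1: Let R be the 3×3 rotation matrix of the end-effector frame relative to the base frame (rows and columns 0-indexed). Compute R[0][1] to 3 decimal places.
End-effector y-axis (col 1 of R) = (0.7866,-0.3624,-0.5000)
R[0][1] = 0.7866

0.787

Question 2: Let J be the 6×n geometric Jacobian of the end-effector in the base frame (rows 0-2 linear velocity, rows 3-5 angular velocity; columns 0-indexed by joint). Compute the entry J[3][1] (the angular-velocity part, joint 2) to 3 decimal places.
-0.500

axis z_1 = (-0.5000,0.8660,0.0000); lever o_n−o_1 = (-2.5874,5.0673,-5.9497)
cross product → J_v[:, 1] = (-5.1526,-2.9749,-0.2929)
J_ω[:, 1] = z_1
entry J[3][1] = -0.5000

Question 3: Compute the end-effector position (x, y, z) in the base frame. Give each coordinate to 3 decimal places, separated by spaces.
after link 1: o_1 = (-3.4641, -2.0000, 3.0000)
after link 2: o_2 = (-4.2394, 2.1712, 4.4142)
after link 3: o_3 = (-4.5146, 5.4764, 3.0000)
after link 4: o_4 = (-4.2610, 3.6228, 0.8787)
after link 5: o_5 = (-4.3733, 2.4033, 0.1716)
after link 6: o_6 = (-6.0515, 3.0673, -2.9497)

-6.052 3.067 -2.950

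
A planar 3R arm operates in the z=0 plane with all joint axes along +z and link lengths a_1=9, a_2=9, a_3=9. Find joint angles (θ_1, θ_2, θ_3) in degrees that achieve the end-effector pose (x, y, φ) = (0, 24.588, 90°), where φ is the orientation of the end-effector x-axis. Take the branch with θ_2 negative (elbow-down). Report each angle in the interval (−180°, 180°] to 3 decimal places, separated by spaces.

wrist centre = target − a_3·(cos φ, sin φ) = (-0.0000, 15.5880)
cos θ_2 = (242.9857−9²−9²)/(2·9·9) = 0.4999; θ_2 = -60.0058° (elbow-down)
β = atan2(15.5880,-0.0000) = 90.0000°; ψ = atan2(-7.7947,13.4992) = -30.0029°
θ_1 = β − ψ = 120.0029°
θ_3 = φ − θ_1 − θ_2 = 30.0029° (wrapped to (-180°,180°])

120.003 -60.006 30.003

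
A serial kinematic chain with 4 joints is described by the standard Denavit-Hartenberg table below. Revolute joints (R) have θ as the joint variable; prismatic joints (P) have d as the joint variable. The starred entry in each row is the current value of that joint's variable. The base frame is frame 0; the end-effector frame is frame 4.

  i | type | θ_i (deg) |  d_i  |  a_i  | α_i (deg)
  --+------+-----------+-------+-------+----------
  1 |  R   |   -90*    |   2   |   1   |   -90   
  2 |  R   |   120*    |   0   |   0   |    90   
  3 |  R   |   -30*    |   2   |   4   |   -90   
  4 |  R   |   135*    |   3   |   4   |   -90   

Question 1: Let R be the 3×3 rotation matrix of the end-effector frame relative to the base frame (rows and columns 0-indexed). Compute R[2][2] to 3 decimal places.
End-effector z-axis (col 2 of R) = (0.3536,-0.9186,0.1768)
R[2][2] = 0.1768

0.177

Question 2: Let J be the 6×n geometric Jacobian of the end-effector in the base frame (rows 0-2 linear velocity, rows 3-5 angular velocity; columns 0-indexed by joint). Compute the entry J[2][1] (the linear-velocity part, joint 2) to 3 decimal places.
1.975

axis z_1 = (1.0000,0.0000,0.0000); lever o_n−o_1 = (2.0123,1.9747,-1.7635)
cross product → J_v[:, 1] = (-0.0000,1.7635,1.9747)
J_ω[:, 1] = z_1
entry J[2][1] = 1.9747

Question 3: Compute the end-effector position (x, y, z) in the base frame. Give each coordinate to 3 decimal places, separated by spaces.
after link 1: o_1 = (0.0000, -1.0000, 2.0000)
after link 2: o_2 = (0.0000, -1.0000, 2.0000)
after link 3: o_3 = (-2.0000, -1.0000, -2.0000)
after link 4: o_4 = (2.0123, 0.9747, 0.2365)

2.012 0.975 0.236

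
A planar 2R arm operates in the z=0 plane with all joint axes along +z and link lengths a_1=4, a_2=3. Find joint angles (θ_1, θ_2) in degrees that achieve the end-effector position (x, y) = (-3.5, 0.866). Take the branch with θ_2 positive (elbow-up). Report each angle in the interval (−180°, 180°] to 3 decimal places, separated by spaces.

120.000 120.000

cos θ_2 = (13.0000−4²−3²)/(2·4·3) = -0.5000; θ_2 = 120.0001° (elbow-up)
β = atan2(0.8660,-3.5000) = 166.1025°; ψ = atan2(2.5981,2.5000) = 46.1021°
θ_1 = β − ψ = 120.0004°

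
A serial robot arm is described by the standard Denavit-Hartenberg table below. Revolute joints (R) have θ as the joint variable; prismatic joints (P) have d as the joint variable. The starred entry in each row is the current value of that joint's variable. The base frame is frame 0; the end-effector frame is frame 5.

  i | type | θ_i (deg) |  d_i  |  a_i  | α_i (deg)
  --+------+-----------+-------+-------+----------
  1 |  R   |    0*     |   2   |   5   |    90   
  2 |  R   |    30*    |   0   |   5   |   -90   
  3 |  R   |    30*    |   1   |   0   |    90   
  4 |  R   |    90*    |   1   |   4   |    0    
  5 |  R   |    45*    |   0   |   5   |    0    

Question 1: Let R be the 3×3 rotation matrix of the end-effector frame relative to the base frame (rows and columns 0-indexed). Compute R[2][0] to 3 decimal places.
0.306

End-effector x-axis (col 0 of R) = (-0.8839,-0.3536,0.3062)
R[2][0] = 0.3062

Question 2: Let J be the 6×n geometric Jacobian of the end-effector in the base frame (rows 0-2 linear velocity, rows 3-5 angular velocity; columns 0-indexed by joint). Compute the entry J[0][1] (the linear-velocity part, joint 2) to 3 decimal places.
-8.611

axis z_1 = (0.0000,-1.0000,0.0000); lever o_n−o_1 = (-2.1563,-2.6338,8.6111)
cross product → J_v[:, 1] = (-8.6111,-0.0000,-2.1563)
J_ω[:, 1] = z_1
entry J[0][1] = -8.6111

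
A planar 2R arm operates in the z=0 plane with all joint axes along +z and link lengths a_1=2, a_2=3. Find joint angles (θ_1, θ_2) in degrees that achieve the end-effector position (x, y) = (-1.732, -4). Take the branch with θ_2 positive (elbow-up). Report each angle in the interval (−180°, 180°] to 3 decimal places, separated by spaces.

cos θ_2 = (18.9998−2²−3²)/(2·2·3) = 0.5000; θ_2 = 60.0010° (elbow-up)
β = atan2(-4.0000,-1.7320) = -113.4126°; ψ = atan2(2.5981,3.5000) = 36.5874°
θ_1 = β − ψ = -150.0000°

-150.000 60.001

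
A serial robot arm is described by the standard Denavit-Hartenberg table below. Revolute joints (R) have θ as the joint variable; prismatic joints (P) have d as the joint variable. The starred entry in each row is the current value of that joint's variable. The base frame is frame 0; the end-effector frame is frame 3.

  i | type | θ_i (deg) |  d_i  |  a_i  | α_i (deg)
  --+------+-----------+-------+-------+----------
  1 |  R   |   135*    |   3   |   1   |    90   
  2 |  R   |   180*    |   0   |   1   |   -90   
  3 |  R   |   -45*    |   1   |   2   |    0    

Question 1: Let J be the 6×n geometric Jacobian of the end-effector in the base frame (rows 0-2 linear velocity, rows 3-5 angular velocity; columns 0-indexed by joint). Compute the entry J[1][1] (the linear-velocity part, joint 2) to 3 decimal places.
axis z_1 = (0.7071,0.7071,0.0000); lever o_n−o_1 = (2.7071,-0.7071,-1.0000)
cross product → J_v[:, 1] = (-0.7071,0.7071,-2.4142)
J_ω[:, 1] = z_1
entry J[1][1] = 0.7071

0.707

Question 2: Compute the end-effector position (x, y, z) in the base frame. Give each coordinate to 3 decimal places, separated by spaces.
2.000 -0.000 2.000

after link 1: o_1 = (-0.7071, 0.7071, 3.0000)
after link 2: o_2 = (-0.0000, -0.0000, 3.0000)
after link 3: o_3 = (2.0000, -0.0000, 2.0000)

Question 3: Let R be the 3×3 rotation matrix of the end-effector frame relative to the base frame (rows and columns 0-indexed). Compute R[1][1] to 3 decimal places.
End-effector y-axis (col 1 of R) = (-0.0000,-1.0000,-0.0000)
R[1][1] = -1.0000

-1.000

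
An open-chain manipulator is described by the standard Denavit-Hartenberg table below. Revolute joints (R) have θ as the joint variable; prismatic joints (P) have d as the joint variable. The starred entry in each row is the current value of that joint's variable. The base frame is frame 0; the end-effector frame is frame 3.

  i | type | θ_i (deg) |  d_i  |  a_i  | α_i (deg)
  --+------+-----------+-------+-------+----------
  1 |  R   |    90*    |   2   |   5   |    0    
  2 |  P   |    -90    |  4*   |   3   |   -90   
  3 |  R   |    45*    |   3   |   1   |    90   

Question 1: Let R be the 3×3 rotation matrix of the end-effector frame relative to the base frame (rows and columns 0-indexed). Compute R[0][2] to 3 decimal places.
End-effector z-axis (col 2 of R) = (0.7071,0.0000,0.7071)
R[0][2] = 0.7071

0.707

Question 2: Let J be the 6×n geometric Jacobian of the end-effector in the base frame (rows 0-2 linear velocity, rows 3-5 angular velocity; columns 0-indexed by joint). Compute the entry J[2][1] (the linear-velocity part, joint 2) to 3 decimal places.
prismatic axis z_1 = (0.0000,0.0000,1.0000)
J_v[:, 1] = z_1; J_ω[:, 1] = (0,0,0)
entry J[2][1] = 1.0000

1.000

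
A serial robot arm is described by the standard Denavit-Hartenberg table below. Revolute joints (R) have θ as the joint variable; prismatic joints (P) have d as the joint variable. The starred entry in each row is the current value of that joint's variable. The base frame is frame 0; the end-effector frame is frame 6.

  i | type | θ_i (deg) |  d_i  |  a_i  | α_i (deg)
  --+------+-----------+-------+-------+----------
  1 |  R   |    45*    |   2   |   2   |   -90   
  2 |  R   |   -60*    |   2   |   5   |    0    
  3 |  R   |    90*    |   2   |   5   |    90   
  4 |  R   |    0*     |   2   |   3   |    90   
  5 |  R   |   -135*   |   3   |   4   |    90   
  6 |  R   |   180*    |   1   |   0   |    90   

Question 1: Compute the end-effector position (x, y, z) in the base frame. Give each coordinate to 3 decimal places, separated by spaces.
after link 1: o_1 = (1.4142, 1.4142, 2.0000)
after link 2: o_2 = (1.7678, 4.5962, 6.3301)
after link 3: o_3 = (3.4154, 9.0723, 3.8301)
after link 4: o_4 = (5.9596, 11.6165, 4.0622)
after link 5: o_5 = (5.3489, 6.7631, 3.0269)
after link 6: o_6 = (5.1659, 6.5801, 3.9928)

5.166 6.580 3.993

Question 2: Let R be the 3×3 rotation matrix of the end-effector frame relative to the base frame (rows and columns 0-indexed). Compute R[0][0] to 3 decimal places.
0.683

End-effector x-axis (col 0 of R) = (0.6830,0.6830,0.2588)
R[0][0] = 0.6830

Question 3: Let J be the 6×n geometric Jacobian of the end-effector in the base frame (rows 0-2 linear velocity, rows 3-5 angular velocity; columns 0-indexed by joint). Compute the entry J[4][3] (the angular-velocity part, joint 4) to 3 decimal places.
0.354

axis z_3 = (0.3536,0.3536,0.8660); lever o_n−o_3 = (1.7505,-2.4922,0.1627)
cross product → J_v[:, 3] = (2.2158,1.4584,-1.5000)
J_ω[:, 3] = z_3
entry J[4][3] = 0.3536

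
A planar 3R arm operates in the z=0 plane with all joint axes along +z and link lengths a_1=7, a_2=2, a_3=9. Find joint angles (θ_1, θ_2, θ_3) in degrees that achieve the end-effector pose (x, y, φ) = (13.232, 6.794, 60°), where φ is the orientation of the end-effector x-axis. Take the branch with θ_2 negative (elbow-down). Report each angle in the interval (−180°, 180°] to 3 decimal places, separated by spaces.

-0.001 -30.002 90.003

wrist centre = target − a_3·(cos φ, sin φ) = (8.7320, -1.0002)
cos θ_2 = (77.2483−7²−2²)/(2·7·2) = 0.8660; θ_2 = -30.0018° (elbow-down)
β = atan2(-1.0002,8.7320) = -6.5346°; ψ = atan2(-1.0001,8.7320) = -6.5335°
θ_1 = β − ψ = -0.0012°
θ_3 = φ − θ_1 − θ_2 = 90.0029° (wrapped to (-180°,180°])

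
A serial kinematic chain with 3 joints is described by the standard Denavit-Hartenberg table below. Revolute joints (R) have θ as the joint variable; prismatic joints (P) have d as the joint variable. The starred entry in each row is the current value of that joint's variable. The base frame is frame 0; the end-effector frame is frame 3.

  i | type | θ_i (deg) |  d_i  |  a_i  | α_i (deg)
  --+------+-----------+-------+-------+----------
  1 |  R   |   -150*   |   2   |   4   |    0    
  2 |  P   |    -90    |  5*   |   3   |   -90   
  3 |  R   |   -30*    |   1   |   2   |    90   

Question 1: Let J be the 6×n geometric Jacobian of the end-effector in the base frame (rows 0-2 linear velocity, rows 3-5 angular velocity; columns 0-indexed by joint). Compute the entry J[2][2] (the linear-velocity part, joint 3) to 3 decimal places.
-1.732

axis z_2 = (-0.8660,-0.5000,0.0000); lever o_n−o_2 = (-1.7321,1.0000,1.0000)
cross product → J_v[:, 2] = (-0.5000,0.8660,-1.7321)
J_ω[:, 2] = z_2
entry J[2][2] = -1.7321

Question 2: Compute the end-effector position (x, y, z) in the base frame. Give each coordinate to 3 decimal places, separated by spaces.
after link 1: o_1 = (-3.4641, -2.0000, 2.0000)
after link 2: o_2 = (-4.9641, 0.5981, 7.0000)
after link 3: o_3 = (-6.6962, 1.5981, 8.0000)

-6.696 1.598 8.000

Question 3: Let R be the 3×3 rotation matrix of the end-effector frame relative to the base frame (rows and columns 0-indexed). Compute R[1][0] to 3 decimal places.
0.750

End-effector x-axis (col 0 of R) = (-0.4330,0.7500,0.5000)
R[1][0] = 0.7500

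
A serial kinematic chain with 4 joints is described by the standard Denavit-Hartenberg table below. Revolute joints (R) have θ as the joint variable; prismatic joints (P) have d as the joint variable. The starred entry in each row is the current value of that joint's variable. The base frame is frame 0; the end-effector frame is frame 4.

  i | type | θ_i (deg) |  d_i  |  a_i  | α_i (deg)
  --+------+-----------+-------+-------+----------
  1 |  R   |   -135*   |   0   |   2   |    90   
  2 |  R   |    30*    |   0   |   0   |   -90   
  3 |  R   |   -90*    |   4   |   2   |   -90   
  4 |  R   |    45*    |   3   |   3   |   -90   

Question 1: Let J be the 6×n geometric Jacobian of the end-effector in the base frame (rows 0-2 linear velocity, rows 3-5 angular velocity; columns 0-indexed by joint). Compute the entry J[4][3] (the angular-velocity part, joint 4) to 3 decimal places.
axis z_3 = (-0.6124,-0.6124,0.5000); lever o_n−o_3 = (-4.0871,-1.0871,-0.3371)
cross product → J_v[:, 3] = (0.7500,-2.2500,-1.8371)
J_ω[:, 3] = z_3
entry J[4][3] = -0.6124

-0.612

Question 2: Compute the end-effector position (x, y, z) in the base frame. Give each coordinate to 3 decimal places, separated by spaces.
-5.501 0.327 3.127

after link 1: o_1 = (-1.4142, -1.4142, 0.0000)
after link 2: o_2 = (-1.4142, -1.4142, 0.0000)
after link 3: o_3 = (-1.4142, 1.4142, 3.4641)
after link 4: o_4 = (-5.5013, 0.3271, 3.1270)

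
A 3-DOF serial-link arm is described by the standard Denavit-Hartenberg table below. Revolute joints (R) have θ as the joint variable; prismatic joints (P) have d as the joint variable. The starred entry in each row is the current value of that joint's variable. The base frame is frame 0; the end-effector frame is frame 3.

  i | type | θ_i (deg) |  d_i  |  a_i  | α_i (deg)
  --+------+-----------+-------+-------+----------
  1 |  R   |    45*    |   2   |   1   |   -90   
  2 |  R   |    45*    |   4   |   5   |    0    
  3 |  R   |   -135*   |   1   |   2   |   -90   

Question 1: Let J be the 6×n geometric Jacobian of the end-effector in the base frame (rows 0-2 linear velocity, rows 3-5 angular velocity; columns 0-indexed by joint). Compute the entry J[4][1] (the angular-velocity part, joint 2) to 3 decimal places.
axis z_1 = (-0.7071,0.7071,0.0000); lever o_n−o_1 = (-1.0355,6.0355,-1.5355)
cross product → J_v[:, 1] = (-1.0858,-1.0858,-3.5355)
J_ω[:, 1] = z_1
entry J[4][1] = 0.7071

0.707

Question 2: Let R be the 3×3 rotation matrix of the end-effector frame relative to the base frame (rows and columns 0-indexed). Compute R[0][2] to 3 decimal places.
0.707

End-effector z-axis (col 2 of R) = (0.7071,0.7071,0.0000)
R[0][2] = 0.7071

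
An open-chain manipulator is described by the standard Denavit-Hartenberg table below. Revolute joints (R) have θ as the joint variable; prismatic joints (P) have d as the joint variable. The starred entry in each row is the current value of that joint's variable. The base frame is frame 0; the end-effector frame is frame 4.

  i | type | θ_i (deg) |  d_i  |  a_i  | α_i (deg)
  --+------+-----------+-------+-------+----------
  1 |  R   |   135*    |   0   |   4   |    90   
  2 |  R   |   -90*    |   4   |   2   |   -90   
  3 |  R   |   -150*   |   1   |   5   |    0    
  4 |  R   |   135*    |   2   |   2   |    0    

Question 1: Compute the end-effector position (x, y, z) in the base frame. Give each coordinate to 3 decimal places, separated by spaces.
after link 1: o_1 = (-2.8284, 2.8284, 0.0000)
after link 2: o_2 = (0.0000, 5.6569, -2.0000)
after link 3: o_3 = (1.0607, 8.1317, 2.3301)
after link 4: o_4 = (0.0125, 9.9120, 0.3983)

0.012 9.912 0.398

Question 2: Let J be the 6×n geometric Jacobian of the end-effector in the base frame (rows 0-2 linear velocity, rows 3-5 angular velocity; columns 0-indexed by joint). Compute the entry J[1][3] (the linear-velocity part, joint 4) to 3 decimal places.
-1.366

axis z_3 = (-0.7071,0.7071,0.0000); lever o_n−o_3 = (-1.0482,1.7802,-1.9319)
cross product → J_v[:, 3] = (-1.3660,-1.3660,-0.5176)
J_ω[:, 3] = z_3
entry J[1][3] = -1.3660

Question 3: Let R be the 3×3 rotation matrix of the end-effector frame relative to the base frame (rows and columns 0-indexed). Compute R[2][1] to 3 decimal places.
-0.259

End-effector y-axis (col 1 of R) = (-0.6830,-0.6830,-0.2588)
R[2][1] = -0.2588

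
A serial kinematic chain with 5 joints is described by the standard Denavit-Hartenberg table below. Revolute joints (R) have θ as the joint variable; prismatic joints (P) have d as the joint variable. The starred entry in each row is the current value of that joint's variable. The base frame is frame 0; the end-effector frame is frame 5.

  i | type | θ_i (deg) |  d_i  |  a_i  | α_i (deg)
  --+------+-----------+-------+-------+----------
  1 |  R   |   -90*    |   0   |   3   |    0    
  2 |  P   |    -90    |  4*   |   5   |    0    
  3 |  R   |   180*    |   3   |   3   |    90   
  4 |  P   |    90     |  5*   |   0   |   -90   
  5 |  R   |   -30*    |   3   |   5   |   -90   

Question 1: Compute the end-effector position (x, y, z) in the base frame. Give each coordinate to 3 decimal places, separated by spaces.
-5.000 -10.500 11.330

after link 1: o_1 = (0.0000, -3.0000, 0.0000)
after link 2: o_2 = (-5.0000, -3.0000, 4.0000)
after link 3: o_3 = (-2.0000, -3.0000, 7.0000)
after link 4: o_4 = (-2.0000, -8.0000, 7.0000)
after link 5: o_5 = (-5.0000, -10.5000, 11.3301)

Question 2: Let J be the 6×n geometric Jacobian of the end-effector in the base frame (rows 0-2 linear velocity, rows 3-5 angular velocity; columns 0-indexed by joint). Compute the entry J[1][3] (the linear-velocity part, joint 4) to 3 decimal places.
prismatic axis z_3 = (0.0000,-1.0000,0.0000)
J_v[:, 3] = z_3; J_ω[:, 3] = (0,0,0)
entry J[1][3] = -1.0000

-1.000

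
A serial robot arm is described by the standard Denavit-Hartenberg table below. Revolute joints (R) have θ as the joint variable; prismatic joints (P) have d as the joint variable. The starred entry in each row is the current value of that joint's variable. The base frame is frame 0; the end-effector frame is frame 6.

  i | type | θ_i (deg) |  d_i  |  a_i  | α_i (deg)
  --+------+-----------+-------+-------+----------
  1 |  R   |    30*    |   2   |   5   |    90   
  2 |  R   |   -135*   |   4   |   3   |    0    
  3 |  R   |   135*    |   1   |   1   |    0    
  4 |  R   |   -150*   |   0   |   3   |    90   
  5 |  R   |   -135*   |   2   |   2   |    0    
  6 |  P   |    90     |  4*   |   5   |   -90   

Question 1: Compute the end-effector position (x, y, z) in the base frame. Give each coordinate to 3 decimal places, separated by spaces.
after link 1: o_1 = (4.3301, 2.5000, 2.0000)
after link 2: o_2 = (4.4930, -2.0248, -0.1213)
after link 3: o_3 = (5.8590, -2.3908, -0.1213)
after link 4: o_4 = (3.6090, -3.6898, -1.6213)
after link 5: o_5 = (3.0966, -2.3527, 0.8178)
after link 6: o_6 = (-3.0549, -1.8218, 2.5142)

-3.055 -1.822 2.514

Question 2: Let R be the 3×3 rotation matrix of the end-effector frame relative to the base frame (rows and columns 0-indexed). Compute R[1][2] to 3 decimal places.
-0.919

End-effector z-axis (col 2 of R) = (-0.1768,-0.9186,-0.3536)
R[1][2] = -0.9186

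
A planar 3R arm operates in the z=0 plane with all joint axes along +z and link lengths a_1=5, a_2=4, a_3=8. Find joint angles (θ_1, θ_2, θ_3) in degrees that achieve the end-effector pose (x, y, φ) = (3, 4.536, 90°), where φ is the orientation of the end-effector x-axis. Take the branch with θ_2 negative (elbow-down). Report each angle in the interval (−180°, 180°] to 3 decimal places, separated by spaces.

0.001 -120.001 -150.000

wrist centre = target − a_3·(cos φ, sin φ) = (3.0000, -3.4640)
cos θ_2 = (20.9993−5²−4²)/(2·5·4) = -0.5000; θ_2 = -120.0012° (elbow-down)
β = atan2(-3.4640,3.0000) = -49.1058°; ψ = atan2(-3.4641,2.9999) = -49.1069°
θ_1 = β − ψ = 0.0012°
θ_3 = φ − θ_1 − θ_2 = -150.0000° (wrapped to (-180°,180°])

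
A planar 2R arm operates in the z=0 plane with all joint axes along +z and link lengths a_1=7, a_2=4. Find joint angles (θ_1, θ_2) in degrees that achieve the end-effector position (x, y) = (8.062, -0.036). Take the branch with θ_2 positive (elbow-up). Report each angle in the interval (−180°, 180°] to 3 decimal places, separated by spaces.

cos θ_2 = (64.9971−7²−4²)/(2·7·4) = -0.0001; θ_2 = 90.0029° (elbow-up)
β = atan2(-0.0360,8.0620) = -0.2558°; ψ = atan2(4.0000,6.9998) = 29.7456°
θ_1 = β − ψ = -30.0014°

-30.001 90.003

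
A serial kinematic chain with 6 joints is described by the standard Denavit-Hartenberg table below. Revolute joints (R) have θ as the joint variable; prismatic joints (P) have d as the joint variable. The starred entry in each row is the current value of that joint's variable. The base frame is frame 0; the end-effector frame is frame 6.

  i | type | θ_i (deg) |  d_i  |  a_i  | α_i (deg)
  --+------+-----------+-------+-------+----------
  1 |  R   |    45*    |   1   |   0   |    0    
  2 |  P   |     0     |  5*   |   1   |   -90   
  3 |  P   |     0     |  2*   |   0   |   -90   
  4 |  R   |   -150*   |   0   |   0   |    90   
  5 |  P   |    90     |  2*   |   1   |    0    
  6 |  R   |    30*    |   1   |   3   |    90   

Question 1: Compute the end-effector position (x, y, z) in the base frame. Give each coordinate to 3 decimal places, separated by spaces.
1.518 -0.388 2.402

after link 1: o_1 = (0.0000, 0.0000, 1.0000)
after link 2: o_2 = (0.7071, 0.7071, 6.0000)
after link 3: o_3 = (-0.7071, 2.1213, 6.0000)
after link 4: o_4 = (-0.7071, 2.1213, 6.0000)
after link 5: o_5 = (-0.1895, 0.1895, 5.0000)
after link 6: o_6 = (1.5182, -0.3882, 2.4019)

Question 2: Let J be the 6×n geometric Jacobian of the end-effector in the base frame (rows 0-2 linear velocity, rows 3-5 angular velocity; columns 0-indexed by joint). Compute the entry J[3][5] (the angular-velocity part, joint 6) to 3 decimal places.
axis z_5 = (0.2588,-0.9659,-0.0000); lever o_n−o_5 = (1.7077,-0.5777,-2.5981)
cross product → J_v[:, 5] = (2.5095,0.6724,1.5000)
J_ω[:, 5] = z_5
entry J[3][5] = 0.2588

0.259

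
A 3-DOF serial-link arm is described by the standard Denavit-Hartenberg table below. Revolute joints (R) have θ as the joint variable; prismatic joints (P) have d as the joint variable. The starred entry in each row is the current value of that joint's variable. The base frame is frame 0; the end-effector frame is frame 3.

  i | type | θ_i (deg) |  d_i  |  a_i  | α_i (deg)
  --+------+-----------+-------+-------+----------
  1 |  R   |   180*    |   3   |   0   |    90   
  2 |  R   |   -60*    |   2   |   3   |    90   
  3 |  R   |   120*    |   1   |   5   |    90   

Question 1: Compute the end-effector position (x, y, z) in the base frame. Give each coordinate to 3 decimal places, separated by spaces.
0.616 6.330 2.067

after link 1: o_1 = (0.0000, 0.0000, 3.0000)
after link 2: o_2 = (-1.5000, 2.0000, 0.4019)
after link 3: o_3 = (0.6160, 6.3301, 2.0670)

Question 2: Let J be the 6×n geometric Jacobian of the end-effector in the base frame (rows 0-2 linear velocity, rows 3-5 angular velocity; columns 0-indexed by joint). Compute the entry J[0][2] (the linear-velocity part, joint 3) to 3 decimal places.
2.165

axis z_2 = (0.8660,-0.0000,-0.5000); lever o_n−o_2 = (2.1160,4.3301,1.6651)
cross product → J_v[:, 2] = (2.1651,-2.5000,3.7500)
J_ω[:, 2] = z_2
entry J[0][2] = 2.1651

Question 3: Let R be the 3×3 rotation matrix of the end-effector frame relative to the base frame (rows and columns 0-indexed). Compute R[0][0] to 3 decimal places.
End-effector x-axis (col 0 of R) = (0.2500,0.8660,0.4330)
R[0][0] = 0.2500

0.250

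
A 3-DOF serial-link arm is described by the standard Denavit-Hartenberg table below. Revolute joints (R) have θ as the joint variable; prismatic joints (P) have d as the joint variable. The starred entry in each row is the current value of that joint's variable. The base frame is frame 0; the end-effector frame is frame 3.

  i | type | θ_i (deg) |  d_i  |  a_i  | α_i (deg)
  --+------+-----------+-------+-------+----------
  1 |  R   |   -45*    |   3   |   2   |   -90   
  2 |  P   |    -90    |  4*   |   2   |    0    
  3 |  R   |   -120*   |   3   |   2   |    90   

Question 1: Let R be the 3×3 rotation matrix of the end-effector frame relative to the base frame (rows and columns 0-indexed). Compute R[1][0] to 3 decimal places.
0.612

End-effector x-axis (col 0 of R) = (-0.6124,0.6124,-0.5000)
R[1][0] = 0.6124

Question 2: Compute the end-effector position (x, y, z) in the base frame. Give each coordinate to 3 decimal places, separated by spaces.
after link 1: o_1 = (1.4142, -1.4142, 3.0000)
after link 2: o_2 = (4.2426, 1.4142, 5.0000)
after link 3: o_3 = (5.1392, 4.7603, 4.0000)

5.139 4.760 4.000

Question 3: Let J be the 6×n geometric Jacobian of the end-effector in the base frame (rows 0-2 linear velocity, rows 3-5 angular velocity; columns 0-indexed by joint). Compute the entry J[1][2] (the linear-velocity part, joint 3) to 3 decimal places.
axis z_2 = (0.7071,0.7071,0.0000); lever o_n−o_2 = (0.8966,3.3461,-1.0000)
cross product → J_v[:, 2] = (-0.7071,0.7071,1.7321)
J_ω[:, 2] = z_2
entry J[1][2] = 0.7071

0.707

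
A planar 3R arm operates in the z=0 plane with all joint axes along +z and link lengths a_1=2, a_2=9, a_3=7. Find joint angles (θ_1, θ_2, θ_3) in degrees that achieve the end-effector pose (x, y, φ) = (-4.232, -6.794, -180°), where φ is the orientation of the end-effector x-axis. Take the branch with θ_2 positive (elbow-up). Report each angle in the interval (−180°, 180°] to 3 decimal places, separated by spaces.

wrist centre = target − a_3·(cos φ, sin φ) = (2.7680, -6.7940)
cos θ_2 = (53.8203−2²−9²)/(2·2·9) = -0.8661; θ_2 = 150.0090° (elbow-up)
β = atan2(-6.7940,2.7680) = -67.8331°; ψ = atan2(4.4988,-5.7949) = 142.1768°
θ_1 = β − ψ = -210.0099°
θ_3 = φ − θ_1 − θ_2 = -119.9991° (wrapped to (-180°,180°])

149.990 150.009 -119.999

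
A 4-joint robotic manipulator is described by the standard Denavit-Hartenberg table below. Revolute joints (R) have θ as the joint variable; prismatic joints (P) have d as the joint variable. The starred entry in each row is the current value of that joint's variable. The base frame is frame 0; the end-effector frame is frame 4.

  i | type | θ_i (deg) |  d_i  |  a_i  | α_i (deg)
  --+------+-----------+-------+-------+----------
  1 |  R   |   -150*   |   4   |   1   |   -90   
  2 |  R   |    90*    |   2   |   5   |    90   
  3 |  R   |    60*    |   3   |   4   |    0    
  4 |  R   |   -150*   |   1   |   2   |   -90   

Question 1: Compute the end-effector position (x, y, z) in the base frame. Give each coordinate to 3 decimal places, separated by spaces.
after link 1: o_1 = (-0.8660, -0.5000, 4.0000)
after link 2: o_2 = (0.1340, -2.2321, -1.0000)
after link 3: o_3 = (-0.7321, -6.7321, -3.0000)
after link 4: o_4 = (-2.5981, -5.5000, -3.0000)

-2.598 -5.500 -3.000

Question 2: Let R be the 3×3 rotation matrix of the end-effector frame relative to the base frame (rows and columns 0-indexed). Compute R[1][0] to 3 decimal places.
End-effector x-axis (col 0 of R) = (-0.5000,0.8660,0.0000)
R[1][0] = 0.8660

0.866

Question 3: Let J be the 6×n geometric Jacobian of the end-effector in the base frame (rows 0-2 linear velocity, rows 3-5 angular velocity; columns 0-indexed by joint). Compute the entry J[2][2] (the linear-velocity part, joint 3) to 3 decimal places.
axis z_2 = (-0.8660,-0.5000,0.0000); lever o_n−o_2 = (-2.7321,-3.2679,-2.0000)
cross product → J_v[:, 2] = (1.0000,-1.7321,1.4641)
J_ω[:, 2] = z_2
entry J[2][2] = 1.4641

1.464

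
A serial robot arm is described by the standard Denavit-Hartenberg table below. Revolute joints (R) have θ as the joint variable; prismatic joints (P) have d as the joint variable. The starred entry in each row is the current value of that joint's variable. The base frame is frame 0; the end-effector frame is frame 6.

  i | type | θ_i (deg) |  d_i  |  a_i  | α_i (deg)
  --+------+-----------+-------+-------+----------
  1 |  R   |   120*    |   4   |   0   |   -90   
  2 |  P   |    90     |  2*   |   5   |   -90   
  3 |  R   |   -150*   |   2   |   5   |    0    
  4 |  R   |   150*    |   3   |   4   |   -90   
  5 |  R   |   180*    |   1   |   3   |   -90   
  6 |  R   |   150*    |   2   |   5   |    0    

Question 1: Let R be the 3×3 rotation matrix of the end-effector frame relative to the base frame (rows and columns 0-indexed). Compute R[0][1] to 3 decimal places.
End-effector y-axis (col 1 of R) = (0.7500,0.4330,-0.5000)
R[0][1] = 0.7500

0.750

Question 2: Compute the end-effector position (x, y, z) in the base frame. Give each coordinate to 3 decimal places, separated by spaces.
-1.696 -9.062 -2.000

after link 1: o_1 = (0.0000, 0.0000, 4.0000)
after link 2: o_2 = (-1.7321, -1.0000, -1.0000)
after link 3: o_3 = (-2.8971, -3.9821, 3.3301)
after link 4: o_4 = (-1.3971, -6.5801, -0.6699)
after link 5: o_5 = (-0.5311, -6.0801, 2.3301)
after link 6: o_6 = (-1.6962, -9.0622, -2.0000)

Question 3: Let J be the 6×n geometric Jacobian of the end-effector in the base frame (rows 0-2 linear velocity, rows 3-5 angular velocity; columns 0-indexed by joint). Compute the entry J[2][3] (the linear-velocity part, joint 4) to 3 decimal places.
-1.500

axis z_3 = (0.5000,-0.8660,-0.0000); lever o_n−o_3 = (1.2010,-5.0801,-5.3301)
cross product → J_v[:, 3] = (4.6160,2.6651,-1.5000)
J_ω[:, 3] = z_3
entry J[2][3] = -1.5000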